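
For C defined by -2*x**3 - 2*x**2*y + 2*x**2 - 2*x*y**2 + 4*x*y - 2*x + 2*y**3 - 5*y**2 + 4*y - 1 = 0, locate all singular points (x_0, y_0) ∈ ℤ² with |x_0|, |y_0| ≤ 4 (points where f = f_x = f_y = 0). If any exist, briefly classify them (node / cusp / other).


Singular points: {(0, 1)}; classification: cusp.

Compute partial derivatives:
  f_x = -6*x**2 - 4*x*y + 4*x - 2*y**2 + 4*y - 2.
  f_y = -2*x**2 - 4*x*y + 4*x + 6*y**2 - 10*y + 4.
Scan x_0 ∈ {−4, ..., 4}. For each x_0, f_y(x_0, y) is a polynomial in y; find its integer roots y ∈ {−4, ..., 4}, then test f_x and f at those candidates.
  x = -4: f_y(-4, y) = 6*y**2 + 6*y - 44; no integer root y with |y| ≤ 4.
  x = -3: f_y(-3, y) = 6*y**2 + 2*y - 26; no integer root y with |y| ≤ 4.
  x = -2: f_y(-2, y) = 6*y**2 - 2*y - 12; no integer root y with |y| ≤ 4.
  x = -1: f_y(-1, y) = 6*y**2 - 6*y - 2; no integer root y with |y| ≤ 4.
  x = 0: f_y(0, y) = 6*y**2 - 10*y + 4; vanishes at y ∈ {1}. (0, 1): f_x = 0, f = 0 — SINGULAR.
  x = 1: f_y(1, y) = 6*y**2 - 14*y + 6; no integer root y with |y| ≤ 4.
  x = 2: f_y(2, y) = 6*y**2 - 18*y + 4; no integer root y with |y| ≤ 4.
  x = 3: f_y(3, y) = 6*y**2 - 22*y - 2; no integer root y with |y| ≤ 4.
  x = 4: f_y(4, y) = 6*y**2 - 26*y - 12; no integer root y with |y| ≤ 4.
Only singular point on the grid: (0, 1).
Classify: substitute x = 0 + u, y = 1 + v and expand: f = -2*u**3 - 2*u**2*v - 2*u*v**2 + 2*v**3 + v**2.
No constant or linear terms (consistent with a singular point). Quadratic part: v**2. Cubic part: -2*u**3 - 2*u**2*v - 2*u*v**2 + 2*v**3.
The quadratic part v**2 is a perfect square, so there is a single (double) tangent line v = 0, i.e. y = 1. Restricting the cubic part to that line (v = 0) leaves -2*u**3 ≠ 0, so f is not divisible by v and the branch is v² ≈ 2*u**3 to lowest order — this is a cusp.
Classification: cusp.


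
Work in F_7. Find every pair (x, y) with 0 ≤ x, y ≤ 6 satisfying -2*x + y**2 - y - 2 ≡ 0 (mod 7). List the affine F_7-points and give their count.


Affine F_7-points: {(0, 2), (0, 6), (2, 3), (2, 5), (5, 4), (6, 0), (6, 1)}; count = 7.

For each of the 49 pairs (x, y) ∈ F_7², evaluate f(x, y) mod 7. Record the zeros.
  x = 0: [0↦5, 1↦5, 2↦0, 3↦4, 4↦3, 5↦4, 6↦0]  zeros at y ∈ {2, 6}
  x = 1: [0↦3, 1↦3, 2↦5, 3↦2, 4↦1, 5↦2, 6↦5]  zeros at y ∈ ∅
  x = 2: [0↦1, 1↦1, 2↦3, 3↦0, 4↦6, 5↦0, 6↦3]  zeros at y ∈ {3, 5}
  x = 3: [0↦6, 1↦6, 2↦1, 3↦5, 4↦4, 5↦5, 6↦1]  zeros at y ∈ ∅
  x = 4: [0↦4, 1↦4, 2↦6, 3↦3, 4↦2, 5↦3, 6↦6]  zeros at y ∈ ∅
  x = 5: [0↦2, 1↦2, 2↦4, 3↦1, 4↦0, 5↦1, 6↦4]  zeros at y ∈ {4}
  x = 6: [0↦0, 1↦0, 2↦2, 3↦6, 4↦5, 5↦6, 6↦2]  zeros at y ∈ {0, 1}
Collecting zeros: affine points = {(0, 2), (0, 6), (2, 3), (2, 5), (5, 4), (6, 0), (6, 1)}.
Total count |C(F_7)_aff| = 7.


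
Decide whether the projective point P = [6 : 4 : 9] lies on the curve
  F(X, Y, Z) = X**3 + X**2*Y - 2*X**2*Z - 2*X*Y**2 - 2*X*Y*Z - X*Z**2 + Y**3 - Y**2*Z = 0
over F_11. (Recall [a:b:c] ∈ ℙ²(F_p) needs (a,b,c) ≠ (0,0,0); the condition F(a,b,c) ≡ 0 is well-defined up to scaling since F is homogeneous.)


F(6,4,9) ≡ 7 (mod 11); P is NOT on the curve.

Evaluate F(6, 4, 9) term-by-term (mod 11).
  X**3 ↦ 1·216·1·1 = 216
  X**2*Y ↦ 1·36·4·1 = 144
  -2*X**2*Z ↦ -2·36·1·9 = -648
  -2*X*Y**2 ↦ -2·6·16·1 = -192
  -2*X*Y*Z ↦ -2·6·4·9 = -432
  -X*Z**2 ↦ -1·6·1·81 = -486
  Y**3 ↦ 1·1·64·1 = 64
  -Y**2*Z ↦ -1·1·16·9 = -144
Sum: F(6, 4, 9) = (216) + (144) + (-648) + (-192) + (-432) + (-486) + (64) + (-144) = -1478.
Reducing mod 11: -1478 ≡ 7 (mod 11).
Since F(a, b, c) ≡ 7 ≠ 0 (mod 11), P does NOT lie on the curve.


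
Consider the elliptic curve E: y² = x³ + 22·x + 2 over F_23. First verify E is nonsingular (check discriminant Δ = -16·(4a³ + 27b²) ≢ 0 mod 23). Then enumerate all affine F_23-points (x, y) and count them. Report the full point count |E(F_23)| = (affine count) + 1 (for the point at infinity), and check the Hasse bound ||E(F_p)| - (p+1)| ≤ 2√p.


Affine points = {(0, 5), (0, 18), (1, 5), (1, 18), (2, 10), (2, 13), (3, 7), (3, 16), (4, 4), (4, 19), (7, 4), (7, 19), (8, 0), (9, 3), (9, 20), (10, 7), (10, 16), (12, 4), (12, 19), (13, 1), (13, 22), (14, 8), (14, 15), (15, 2), (15, 21), (20, 1), (20, 22), (22, 5), (22, 18)}; affine count = 29; |E(F_23)| = 30.

Discriminant check: Δ ∝ 4a³ + 27b² = 4·22³ + 27·2² = 4·10648 + 27·4 ≡ 12 (mod 23). Nonzero ⇒ E is nonsingular.
For each x ∈ F_23, compute rhs = x³ + 22·x + 2 mod 23, then count y ∈ F_23 with y² ≡ rhs.
  x = 0: rhs = 2, matching y values: 5, 18 (2 points).
  x = 1: rhs = 2, matching y values: 5, 18 (2 points).
  x = 2: rhs = 8, matching y values: 10, 13 (2 points).
  x = 3: rhs = 3, matching y values: 7, 16 (2 points).
  x = 4: rhs = 16, matching y values: 4, 19 (2 points).
  x = 5: rhs = 7, matching y values: none (0 points).
  x = 6: rhs = 5, matching y values: none (0 points).
  x = 7: rhs = 16, matching y values: 4, 19 (2 points).
  x = 8: rhs = 0, matching y values: 0 (1 points).
  x = 9: rhs = 9, matching y values: 3, 20 (2 points).
  x = 10: rhs = 3, matching y values: 7, 16 (2 points).
  x = 11: rhs = 11, matching y values: none (0 points).
  x = 12: rhs = 16, matching y values: 4, 19 (2 points).
  x = 13: rhs = 1, matching y values: 1, 22 (2 points).
  x = 14: rhs = 18, matching y values: 8, 15 (2 points).
  x = 15: rhs = 4, matching y values: 2, 21 (2 points).
  x = 16: rhs = 11, matching y values: none (0 points).
  x = 17: rhs = 22, matching y values: none (0 points).
  x = 18: rhs = 20, matching y values: none (0 points).
  x = 19: rhs = 11, matching y values: none (0 points).
  x = 20: rhs = 1, matching y values: 1, 22 (2 points).
  x = 21: rhs = 19, matching y values: none (0 points).
  x = 22: rhs = 2, matching y values: 5, 18 (2 points).
Total affine count: 29.
Full point count |E(F_23)| = 29 + 1 = 30.
Hasse bound: |30 − (23+1)| = |6| = 6 ≤ 2√23 ≈ 9.5917 ✓.


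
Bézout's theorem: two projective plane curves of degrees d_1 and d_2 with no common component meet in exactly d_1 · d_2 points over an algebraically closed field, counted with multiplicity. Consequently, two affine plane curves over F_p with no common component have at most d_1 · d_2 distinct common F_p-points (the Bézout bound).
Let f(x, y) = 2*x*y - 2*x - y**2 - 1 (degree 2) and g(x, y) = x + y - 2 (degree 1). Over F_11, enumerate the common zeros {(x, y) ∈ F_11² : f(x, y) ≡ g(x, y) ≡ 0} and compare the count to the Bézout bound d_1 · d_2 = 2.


Common zeros: {(6, 7), (7, 6)}; count = 2; Bézout bound = 2.

deg(f) = 2, deg(g) = 1, so Bézout bound = 2.
Scan x ∈ F_11. For each x, list the y ∈ F_11 with f(x, y) ≡ 0 and those with g(x, y) ≡ 0 (mod 11); the common zeros in that column are the intersection.
  x = 0: f ≡ 0 at y ∈ ∅; g ≡ 0 at y ∈ {2}; common: ∅.
  x = 1: f ≡ 0 at y ∈ {4, 9}; g ≡ 0 at y ∈ {1}; common: ∅.
  x = 2: f ≡ 0 at y ∈ ∅; g ≡ 0 at y ∈ {0}; common: ∅.
  x = 3: f ≡ 0 at y ∈ ∅; g ≡ 0 at y ∈ {10}; common: ∅.
  x = 4: f ≡ 0 at y ∈ ∅; g ≡ 0 at y ∈ {9}; common: ∅.
  x = 5: f ≡ 0 at y ∈ {0, 10}; g ≡ 0 at y ∈ {8}; common: ∅.
  x = 6: f ≡ 0 at y ∈ {5, 7}; g ≡ 0 at y ∈ {7}; common: {7}.
  x = 7: f ≡ 0 at y ∈ {6, 8}; g ≡ 0 at y ∈ {6}; common: {6}.
  x = 8: f ≡ 0 at y ∈ {2, 3}; g ≡ 0 at y ∈ {5}; common: ∅.
  x = 9: f ≡ 0 at y ∈ ∅; g ≡ 0 at y ∈ {4}; common: ∅.
  x = 10: f ≡ 0 at y ∈ ∅; g ≡ 0 at y ∈ {3}; common: ∅.
Collecting: common zeros = {(6, 7), (7, 6)}, so the count is 2.
Comparison with the Bézout bound: 2 ≤ 2 = deg(f)·deg(g), as expected for curves with no common component (the bound is attained).


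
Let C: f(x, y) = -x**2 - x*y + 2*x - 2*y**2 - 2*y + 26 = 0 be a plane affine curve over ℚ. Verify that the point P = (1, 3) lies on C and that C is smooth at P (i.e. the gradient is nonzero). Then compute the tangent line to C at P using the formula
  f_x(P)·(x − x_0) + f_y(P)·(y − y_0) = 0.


Tangent line at P: -3*x - 15*y + 48 = 0.

Step 1: f(1, 3) = 0, so P lies on C.
Step 2: partial derivatives
  f_x(x, y) = -2*x - y + 2, f_y(x, y) = -x - 4*y - 2.
  f_x(P) = -3, f_y(P) = -15 (gradient nonzero, so P is smooth).
Step 3: tangent line at P: -3·(x − 1) + -15·(y − 3) = 0.
Expanding: -3*x - 15*y + 48 = 0.


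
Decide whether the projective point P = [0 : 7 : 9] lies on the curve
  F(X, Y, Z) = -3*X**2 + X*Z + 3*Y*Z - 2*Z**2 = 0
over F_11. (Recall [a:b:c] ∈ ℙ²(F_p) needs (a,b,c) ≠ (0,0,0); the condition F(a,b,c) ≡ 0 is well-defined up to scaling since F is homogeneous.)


F(0,7,9) ≡ 5 (mod 11); P is NOT on the curve.

Evaluate F(0, 7, 9) term-by-term (mod 11).
  -3*X**2 ↦ -3·0·1·1 = 0
  X*Z ↦ 1·0·1·9 = 0
  3*Y*Z ↦ 3·1·7·9 = 189
  -2*Z**2 ↦ -2·1·1·81 = -162
Sum: F(0, 7, 9) = (0) + (0) + (189) + (-162) = 27.
Reducing mod 11: 27 ≡ 5 (mod 11).
Since F(a, b, c) ≡ 5 ≠ 0 (mod 11), P does NOT lie on the curve.


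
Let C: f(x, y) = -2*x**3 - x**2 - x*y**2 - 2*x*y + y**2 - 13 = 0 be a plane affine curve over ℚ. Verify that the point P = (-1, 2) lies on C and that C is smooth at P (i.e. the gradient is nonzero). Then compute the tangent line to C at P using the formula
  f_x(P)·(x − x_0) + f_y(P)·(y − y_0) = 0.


Tangent line at P: -12*x + 10*y - 32 = 0.

Step 1: f(-1, 2) = 0, so P lies on C.
Step 2: partial derivatives
  f_x(x, y) = -6*x**2 - 2*x - y**2 - 2*y, f_y(x, y) = -2*x*y - 2*x + 2*y.
  f_x(P) = -12, f_y(P) = 10 (gradient nonzero, so P is smooth).
Step 3: tangent line at P: -12·(x − -1) + 10·(y − 2) = 0.
Expanding: -12*x + 10*y - 32 = 0.


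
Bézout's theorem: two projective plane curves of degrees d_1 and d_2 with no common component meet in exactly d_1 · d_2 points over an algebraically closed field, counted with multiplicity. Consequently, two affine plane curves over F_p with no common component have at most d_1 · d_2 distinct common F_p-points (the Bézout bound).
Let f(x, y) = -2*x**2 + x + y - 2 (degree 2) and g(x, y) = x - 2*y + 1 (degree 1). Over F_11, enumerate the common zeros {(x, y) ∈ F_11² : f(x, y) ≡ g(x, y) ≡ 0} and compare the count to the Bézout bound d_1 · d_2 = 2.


Common zeros: {(4, 8), (5, 3)}; count = 2; Bézout bound = 2.

deg(f) = 2, deg(g) = 1, so Bézout bound = 2.
Scan x ∈ F_11. For each x, list the y ∈ F_11 with f(x, y) ≡ 0 and those with g(x, y) ≡ 0 (mod 11); the common zeros in that column are the intersection.
  x = 0: f ≡ 0 at y ∈ {2}; g ≡ 0 at y ∈ {6}; common: ∅.
  x = 1: f ≡ 0 at y ∈ {3}; g ≡ 0 at y ∈ {1}; common: ∅.
  x = 2: f ≡ 0 at y ∈ {8}; g ≡ 0 at y ∈ {7}; common: ∅.
  x = 3: f ≡ 0 at y ∈ {6}; g ≡ 0 at y ∈ {2}; common: ∅.
  x = 4: f ≡ 0 at y ∈ {8}; g ≡ 0 at y ∈ {8}; common: {8}.
  x = 5: f ≡ 0 at y ∈ {3}; g ≡ 0 at y ∈ {3}; common: {3}.
  x = 6: f ≡ 0 at y ∈ {2}; g ≡ 0 at y ∈ {9}; common: ∅.
  x = 7: f ≡ 0 at y ∈ {5}; g ≡ 0 at y ∈ {4}; common: ∅.
  x = 8: f ≡ 0 at y ∈ {1}; g ≡ 0 at y ∈ {10}; common: ∅.
  x = 9: f ≡ 0 at y ∈ {1}; g ≡ 0 at y ∈ {5}; common: ∅.
  x = 10: f ≡ 0 at y ∈ {5}; g ≡ 0 at y ∈ {0}; common: ∅.
Collecting: common zeros = {(4, 8), (5, 3)}, so the count is 2.
Comparison with the Bézout bound: 2 ≤ 2 = deg(f)·deg(g), as expected for curves with no common component (the bound is attained).


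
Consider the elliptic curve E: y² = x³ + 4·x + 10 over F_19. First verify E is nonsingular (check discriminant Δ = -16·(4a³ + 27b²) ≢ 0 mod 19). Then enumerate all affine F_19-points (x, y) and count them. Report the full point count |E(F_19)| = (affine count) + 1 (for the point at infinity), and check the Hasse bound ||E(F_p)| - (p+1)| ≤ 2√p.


Affine points = {(2, 8), (2, 11), (3, 7), (3, 12), (7, 1), (7, 18), (10, 9), (10, 10), (11, 6), (11, 13), (12, 0), (13, 6), (13, 13), (14, 6), (14, 13), (15, 5), (15, 14), (16, 3), (16, 16), (18, 9), (18, 10)}; affine count = 21; |E(F_19)| = 22.

Discriminant check: Δ ∝ 4a³ + 27b² = 4·4³ + 27·10² = 4·64 + 27·100 ≡ 11 (mod 19). Nonzero ⇒ E is nonsingular.
For each x ∈ F_19, compute rhs = x³ + 4·x + 10 mod 19, then count y ∈ F_19 with y² ≡ rhs.
  x = 0: rhs = 10, matching y values: none (0 points).
  x = 1: rhs = 15, matching y values: none (0 points).
  x = 2: rhs = 7, matching y values: 8, 11 (2 points).
  x = 3: rhs = 11, matching y values: 7, 12 (2 points).
  x = 4: rhs = 14, matching y values: none (0 points).
  x = 5: rhs = 3, matching y values: none (0 points).
  x = 6: rhs = 3, matching y values: none (0 points).
  x = 7: rhs = 1, matching y values: 1, 18 (2 points).
  x = 8: rhs = 3, matching y values: none (0 points).
  x = 9: rhs = 15, matching y values: none (0 points).
  x = 10: rhs = 5, matching y values: 9, 10 (2 points).
  x = 11: rhs = 17, matching y values: 6, 13 (2 points).
  x = 12: rhs = 0, matching y values: 0 (1 points).
  x = 13: rhs = 17, matching y values: 6, 13 (2 points).
  x = 14: rhs = 17, matching y values: 6, 13 (2 points).
  x = 15: rhs = 6, matching y values: 5, 14 (2 points).
  x = 16: rhs = 9, matching y values: 3, 16 (2 points).
  x = 17: rhs = 13, matching y values: none (0 points).
  x = 18: rhs = 5, matching y values: 9, 10 (2 points).
Total affine count: 21.
Full point count |E(F_19)| = 21 + 1 = 22.
Hasse bound: |22 − (19+1)| = |2| = 2 ≤ 2√19 ≈ 8.7178 ✓.


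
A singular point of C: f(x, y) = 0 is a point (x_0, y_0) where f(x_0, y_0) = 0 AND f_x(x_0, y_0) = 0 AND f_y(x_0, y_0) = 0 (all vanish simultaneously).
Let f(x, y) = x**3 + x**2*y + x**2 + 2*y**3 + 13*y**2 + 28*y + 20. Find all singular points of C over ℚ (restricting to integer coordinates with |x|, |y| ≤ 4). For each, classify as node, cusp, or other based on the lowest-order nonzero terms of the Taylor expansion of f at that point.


Singular points: {(0, -2)}; classification: node.

Compute partial derivatives:
  f_x = 3*x**2 + 2*x*y + 2*x.
  f_y = x**2 + 6*y**2 + 26*y + 28.
Scan x_0 ∈ {−4, ..., 4}. For each x_0, f_y(x_0, y) is a polynomial in y; find its integer roots y ∈ {−4, ..., 4}, then test f_x and f at those candidates.
  x = -4: f_y(-4, y) = 6*y**2 + 26*y + 44; no integer root y with |y| ≤ 4.
  x = -3: f_y(-3, y) = 6*y**2 + 26*y + 37; no integer root y with |y| ≤ 4.
  x = -2: f_y(-2, y) = 6*y**2 + 26*y + 32; no integer root y with |y| ≤ 4.
  x = -1: f_y(-1, y) = 6*y**2 + 26*y + 29; no integer root y with |y| ≤ 4.
  x = 0: f_y(0, y) = 6*y**2 + 26*y + 28; vanishes at y ∈ {-2}. (0, -2): f_x = 0, f = 0 — SINGULAR.
  x = 1: f_y(1, y) = 6*y**2 + 26*y + 29; no integer root y with |y| ≤ 4.
  x = 2: f_y(2, y) = 6*y**2 + 26*y + 32; no integer root y with |y| ≤ 4.
  x = 3: f_y(3, y) = 6*y**2 + 26*y + 37; no integer root y with |y| ≤ 4.
  x = 4: f_y(4, y) = 6*y**2 + 26*y + 44; no integer root y with |y| ≤ 4.
Only singular point on the grid: (0, -2).
Classify: substitute x = 0 + u, y = -2 + v and expand: f = u**3 + u**2*v - u**2 + 2*v**3 + v**2.
No constant or linear terms (consistent with a singular point). Quadratic part: -u**2 + v**2. Cubic part: u**3 + u**2*v + 2*v**3.
The quadratic part v**2 - u**2 = (v − u)(v + u) splits into two distinct linear factors, so there are two distinct tangent lines y − -2 = ±(x − 0) — this is a node (ordinary double point).
Classification: node.


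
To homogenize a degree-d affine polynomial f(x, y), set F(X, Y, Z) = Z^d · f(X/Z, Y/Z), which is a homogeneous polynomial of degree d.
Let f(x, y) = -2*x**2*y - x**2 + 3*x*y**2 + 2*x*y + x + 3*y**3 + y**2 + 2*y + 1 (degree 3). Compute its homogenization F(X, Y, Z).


F(X, Y, Z) = -2*X**2*Y - X**2*Z + 3*X*Y**2 + 2*X*Y*Z + X*Z**2 + 3*Y**3 + Y**2*Z + 2*Y*Z**2 + Z**3

deg(f) = 3.
Substitute x = X/Z, y = Y/Z into f, then multiply by Z^3.
  monomial -2·x^2·y^1 ↦ -2·X^2·Y^1·Z^0.
  monomial -1·x^2·y^0 ↦ -1·X^2·Y^0·Z^1.
  monomial 3·x^1·y^2 ↦ 3·X^1·Y^2·Z^0.
  monomial 2·x^1·y^1 ↦ 2·X^1·Y^1·Z^1.
  monomial 1·x^1·y^0 ↦ 1·X^1·Y^0·Z^2.
  monomial 3·x^0·y^3 ↦ 3·X^0·Y^3·Z^0.
  monomial 1·x^0·y^2 ↦ 1·X^0·Y^2·Z^1.
  monomial 2·x^0·y^1 ↦ 2·X^0·Y^1·Z^2.
  monomial 1·x^0·y^0 ↦ 1·X^0·Y^0·Z^3.
Collecting: F(X, Y, Z) = -2*X**2*Y - X**2*Z + 3*X*Y**2 + 2*X*Y*Z + X*Z**2 + 3*Y**3 + Y**2*Z + 2*Y*Z**2 + Z**3.


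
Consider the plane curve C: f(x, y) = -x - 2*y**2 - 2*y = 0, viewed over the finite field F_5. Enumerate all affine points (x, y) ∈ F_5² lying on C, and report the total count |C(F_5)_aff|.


Affine F_5-points: {(0, 0), (0, 4), (1, 1), (1, 3), (3, 2)}; count = 5.

For each of the 25 pairs (x, y) ∈ F_5², evaluate f(x, y) mod 5. Record the zeros.
  x = 0: [0↦0, 1↦1, 2↦3, 3↦1, 4↦0]  zeros at y ∈ {0, 4}
  x = 1: [0↦4, 1↦0, 2↦2, 3↦0, 4↦4]  zeros at y ∈ {1, 3}
  x = 2: [0↦3, 1↦4, 2↦1, 3↦4, 4↦3]  zeros at y ∈ ∅
  x = 3: [0↦2, 1↦3, 2↦0, 3↦3, 4↦2]  zeros at y ∈ {2}
  x = 4: [0↦1, 1↦2, 2↦4, 3↦2, 4↦1]  zeros at y ∈ ∅
Collecting zeros: affine points = {(0, 0), (0, 4), (1, 1), (1, 3), (3, 2)}.
Total count |C(F_5)_aff| = 5.


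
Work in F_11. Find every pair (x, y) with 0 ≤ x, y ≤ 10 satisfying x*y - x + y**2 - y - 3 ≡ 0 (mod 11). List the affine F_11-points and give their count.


Affine F_11-points: {(1, 2), (1, 9), (4, 3), (4, 5), (5, 8), (5, 10), (8, 0), (8, 4), (10, 6), (10, 7)}; count = 10.

For each of the 121 pairs (x, y) ∈ F_11², evaluate f(x, y) mod 11. Record the zeros.
  x = 0: [0↦8, 1↦8, 2↦10, 3↦3, 4↦9, 5↦6, 6↦5, 7↦6, 8↦9, 9↦3, 10↦10]  zeros at y ∈ ∅
  x = 1: [0↦7, 1↦8, 2↦0, 3↦5, 4↦1, 5↦10, 6↦10, 7↦1, 8↦5, 9↦0, 10↦8]  zeros at y ∈ {2, 9}
  x = 2: [0↦6, 1↦8, 2↦1, 3↦7, 4↦4, 5↦3, 6↦4, 7↦7, 8↦1, 9↦8, 10↦6]  zeros at y ∈ ∅
  x = 3: [0↦5, 1↦8, 2↦2, 3↦9, 4↦7, 5↦7, 6↦9, 7↦2, 8↦8, 9↦5, 10↦4]  zeros at y ∈ ∅
  x = 4: [0↦4, 1↦8, 2↦3, 3↦0, 4↦10, 5↦0, 6↦3, 7↦8, 8↦4, 9↦2, 10↦2]  zeros at y ∈ {3, 5}
  x = 5: [0↦3, 1↦8, 2↦4, 3↦2, 4↦2, 5↦4, 6↦8, 7↦3, 8↦0, 9↦10, 10↦0]  zeros at y ∈ {8, 10}
  x = 6: [0↦2, 1↦8, 2↦5, 3↦4, 4↦5, 5↦8, 6↦2, 7↦9, 8↦7, 9↦7, 10↦9]  zeros at y ∈ ∅
  x = 7: [0↦1, 1↦8, 2↦6, 3↦6, 4↦8, 5↦1, 6↦7, 7↦4, 8↦3, 9↦4, 10↦7]  zeros at y ∈ ∅
  x = 8: [0↦0, 1↦8, 2↦7, 3↦8, 4↦0, 5↦5, 6↦1, 7↦10, 8↦10, 9↦1, 10↦5]  zeros at y ∈ {0, 4}
  x = 9: [0↦10, 1↦8, 2↦8, 3↦10, 4↦3, 5↦9, 6↦6, 7↦5, 8↦6, 9↦9, 10↦3]  zeros at y ∈ ∅
  x = 10: [0↦9, 1↦8, 2↦9, 3↦1, 4↦6, 5↦2, 6↦0, 7↦0, 8↦2, 9↦6, 10↦1]  zeros at y ∈ {6, 7}
Collecting zeros: affine points = {(1, 2), (1, 9), (4, 3), (4, 5), (5, 8), (5, 10), (8, 0), (8, 4), (10, 6), (10, 7)}.
Total count |C(F_11)_aff| = 10.


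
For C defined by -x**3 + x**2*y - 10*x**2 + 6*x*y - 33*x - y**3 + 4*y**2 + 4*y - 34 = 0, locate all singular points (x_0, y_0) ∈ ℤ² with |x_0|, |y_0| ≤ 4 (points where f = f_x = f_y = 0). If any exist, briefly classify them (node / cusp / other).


Singular points: {(-3, 1)}; classification: cusp.

Compute partial derivatives:
  f_x = -3*x**2 + 2*x*y - 20*x + 6*y - 33.
  f_y = x**2 + 6*x - 3*y**2 + 8*y + 4.
Scan x_0 ∈ {−4, ..., 4}. For each x_0, f_y(x_0, y) is a polynomial in y; find its integer roots y ∈ {−4, ..., 4}, then test f_x and f at those candidates.
  x = -4: f_y(-4, y) = -3*y**2 + 8*y - 4; vanishes at y ∈ {2}. (-4, 2): f_x = -5 ≠ 0.
  x = -3: f_y(-3, y) = -3*y**2 + 8*y - 5; vanishes at y ∈ {1}. (-3, 1): f_x = 0, f = 0 — SINGULAR.
  x = -2: f_y(-2, y) = -3*y**2 + 8*y - 4; vanishes at y ∈ {2}. (-2, 2): f_x = -1 ≠ 0.
  x = -1: f_y(-1, y) = -3*y**2 + 8*y - 1; no integer root y with |y| ≤ 4.
  x = 0: f_y(0, y) = -3*y**2 + 8*y + 4; no integer root y with |y| ≤ 4.
  x = 1: f_y(1, y) = -3*y**2 + 8*y + 11; vanishes at y ∈ {-1}. (1, -1): f_x = -64 ≠ 0.
  x = 2: f_y(2, y) = -3*y**2 + 8*y + 20; no integer root y with |y| ≤ 4.
  x = 3: f_y(3, y) = -3*y**2 + 8*y + 31; no integer root y with |y| ≤ 4.
  x = 4: f_y(4, y) = -3*y**2 + 8*y + 44; no integer root y with |y| ≤ 4.
Only singular point on the grid: (-3, 1).
Classify: substitute x = -3 + u, y = 1 + v and expand: f = -u**3 + u**2*v - v**3 + v**2.
No constant or linear terms (consistent with a singular point). Quadratic part: v**2. Cubic part: -u**3 + u**2*v - v**3.
The quadratic part v**2 is a perfect square, so there is a single (double) tangent line v = 0, i.e. y = 1. Restricting the cubic part to that line (v = 0) leaves -u**3 ≠ 0, so f is not divisible by v and the branch is v² ≈ u**3 to lowest order — this is a cusp.
Classification: cusp.


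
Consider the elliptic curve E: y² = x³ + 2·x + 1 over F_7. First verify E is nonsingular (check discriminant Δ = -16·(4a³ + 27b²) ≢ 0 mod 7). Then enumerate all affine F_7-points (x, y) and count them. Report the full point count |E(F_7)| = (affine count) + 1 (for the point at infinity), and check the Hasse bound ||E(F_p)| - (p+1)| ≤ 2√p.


Affine points = {(0, 1), (0, 6), (1, 2), (1, 5)}; affine count = 4; |E(F_7)| = 5.

Discriminant check: Δ ∝ 4a³ + 27b² = 4·2³ + 27·1² = 4·8 + 27·1 ≡ 3 (mod 7). Nonzero ⇒ E is nonsingular.
For each x ∈ F_7, compute rhs = x³ + 2·x + 1 mod 7, then count y ∈ F_7 with y² ≡ rhs.
  x = 0: rhs = 1, matching y values: 1, 6 (2 points).
  x = 1: rhs = 4, matching y values: 2, 5 (2 points).
  x = 2: rhs = 6, matching y values: none (0 points).
  x = 3: rhs = 6, matching y values: none (0 points).
  x = 4: rhs = 3, matching y values: none (0 points).
  x = 5: rhs = 3, matching y values: none (0 points).
  x = 6: rhs = 5, matching y values: none (0 points).
Total affine count: 4.
Full point count |E(F_7)| = 4 + 1 = 5.
Hasse bound: |5 − (7+1)| = |-3| = 3 ≤ 2√7 ≈ 5.2915 ✓.


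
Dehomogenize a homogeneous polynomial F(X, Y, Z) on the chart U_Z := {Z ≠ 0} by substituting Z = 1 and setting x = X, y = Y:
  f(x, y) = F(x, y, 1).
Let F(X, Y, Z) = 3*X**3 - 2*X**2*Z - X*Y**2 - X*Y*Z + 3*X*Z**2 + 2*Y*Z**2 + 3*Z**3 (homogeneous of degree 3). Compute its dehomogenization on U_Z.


f(x, y) = 3*x**3 - 2*x**2 - x*y**2 - x*y + 3*x + 2*y + 3

On U_Z we set Z = 1. Each monomial c·X^i·Y^j·Z^k in F becomes c·x^i·y^j·1^k = c·x^i·y^j.
Substituting Z = 1: F(X, Y, 1) = 3*x**3 - 2*x**2 - x*y**2 - x*y + 3*x + 2*y + 3.
Note: deg(f) ≤ deg(F) = 3; strict inequality happens when F is divisible by Z (lost terms).


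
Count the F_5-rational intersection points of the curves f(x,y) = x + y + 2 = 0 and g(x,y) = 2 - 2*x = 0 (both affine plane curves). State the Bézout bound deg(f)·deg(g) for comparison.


Common zeros: {(1, 2)}; count = 1; Bézout bound = 1.

deg(f) = 1, deg(g) = 1, so Bézout bound = 1.
Scan x ∈ F_5. For each x, list the y ∈ F_5 with f(x, y) ≡ 0 and those with g(x, y) ≡ 0 (mod 5); the common zeros in that column are the intersection.
  x = 0: f ≡ 0 at y ∈ {3}; g ≡ 0 at y ∈ ∅; common: ∅.
  x = 1: f ≡ 0 at y ∈ {2}; g ≡ 0 at y ∈ {0, 1, 2, 3, 4}; common: {2}.
  x = 2: f ≡ 0 at y ∈ {1}; g ≡ 0 at y ∈ ∅; common: ∅.
  x = 3: f ≡ 0 at y ∈ {0}; g ≡ 0 at y ∈ ∅; common: ∅.
  x = 4: f ≡ 0 at y ∈ {4}; g ≡ 0 at y ∈ ∅; common: ∅.
Collecting: common zeros = {(1, 2)}, so the count is 1.
Comparison with the Bézout bound: 1 ≤ 1 = deg(f)·deg(g), as expected for curves with no common component (the bound is attained).


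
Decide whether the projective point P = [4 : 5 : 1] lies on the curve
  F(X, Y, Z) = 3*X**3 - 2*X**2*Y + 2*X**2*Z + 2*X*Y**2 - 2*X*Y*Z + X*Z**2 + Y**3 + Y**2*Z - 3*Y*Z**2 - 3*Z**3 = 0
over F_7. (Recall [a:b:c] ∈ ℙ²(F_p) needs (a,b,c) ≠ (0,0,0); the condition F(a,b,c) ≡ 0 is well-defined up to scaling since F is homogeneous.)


F(4,5,1) ≡ 3 (mod 7); P is NOT on the curve.

Evaluate F(4, 5, 1) term-by-term (mod 7).
  3*X**3 ↦ 3·64·1·1 = 192
  -2*X**2*Y ↦ -2·16·5·1 = -160
  2*X**2*Z ↦ 2·16·1·1 = 32
  2*X*Y**2 ↦ 2·4·25·1 = 200
  -2*X*Y*Z ↦ -2·4·5·1 = -40
  X*Z**2 ↦ 1·4·1·1 = 4
  Y**3 ↦ 1·1·125·1 = 125
  Y**2*Z ↦ 1·1·25·1 = 25
  -3*Y*Z**2 ↦ -3·1·5·1 = -15
  -3*Z**3 ↦ -3·1·1·1 = -3
Sum: F(4, 5, 1) = (192) + (-160) + (32) + (200) + (-40) + (4) + (125) + (25) + (-15) + (-3) = 360.
Reducing mod 7: 360 ≡ 3 (mod 7).
Since F(a, b, c) ≡ 3 ≠ 0 (mod 7), P does NOT lie on the curve.


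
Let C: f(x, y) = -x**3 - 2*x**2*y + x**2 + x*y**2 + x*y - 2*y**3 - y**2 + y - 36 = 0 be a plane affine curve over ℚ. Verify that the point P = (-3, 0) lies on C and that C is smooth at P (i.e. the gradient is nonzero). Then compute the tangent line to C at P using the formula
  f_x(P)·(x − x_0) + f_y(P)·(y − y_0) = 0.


Tangent line at P: -33*x - 20*y - 99 = 0.

Step 1: f(-3, 0) = 0, so P lies on C.
Step 2: partial derivatives
  f_x(x, y) = -3*x**2 - 4*x*y + 2*x + y**2 + y, f_y(x, y) = -2*x**2 + 2*x*y + x - 6*y**2 - 2*y + 1.
  f_x(P) = -33, f_y(P) = -20 (gradient nonzero, so P is smooth).
Step 3: tangent line at P: -33·(x − -3) + -20·(y − 0) = 0.
Expanding: -33*x - 20*y - 99 = 0.


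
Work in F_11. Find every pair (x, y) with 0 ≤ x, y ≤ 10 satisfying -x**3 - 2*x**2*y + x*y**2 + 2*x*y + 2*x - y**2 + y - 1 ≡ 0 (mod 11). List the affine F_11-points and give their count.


Affine F_11-points: {(1, 0), (3, 0), (4, 1), (4, 3), (5, 9), (7, 0), (7, 1), (9, 1), (9, 10), (10, 7), (10, 8)}; count = 11.

For each of the 121 pairs (x, y) ∈ F_11², evaluate f(x, y) mod 11. Record the zeros.
  x = 0: [0↦10, 1↦10, 2↦8, 3↦4, 4↦9, 5↦1, 6↦2, 7↦1, 8↦9, 9↦4, 10↦8]  zeros at y ∈ ∅
  x = 1: [0↦0, 1↦1, 2↦2, 3↦3, 4↦4, 5↦5, 6↦6, 7↦7, 8↦8, 9↦9, 10↦10]  zeros at y ∈ {0}
  x = 2: [0↦6, 1↦4, 2↦4, 3↦6, 4↦10, 5↦5, 6↦2, 7↦1, 8↦2, 9↦5, 10↦10]  zeros at y ∈ ∅
  x = 3: [0↦0, 1↦2, 2↦8, 3↦7, 4↦10, 5↦6, 6↦6, 7↦10, 8↦7, 9↦8, 10↦2]  zeros at y ∈ {0}
  x = 4: [0↦9, 1↦0, 2↦8, 3↦0, 4↦9, 5↦2, 6↦1, 7↦6, 8↦6, 9↦1, 10↦2]  zeros at y ∈ {1, 3}
  x = 5: [0↦5, 1↦3, 2↦9, 3↦1, 4↦1, 5↦9, 6↦3, 7↦5, 8↦4, 9↦0, 10↦4]  zeros at y ∈ {9}
  x = 6: [0↦4, 1↦5, 2↦5, 3↦4, 4↦2, 5↦10, 6↦6, 7↦1, 8↦6, 9↦10, 10↦2]  zeros at y ∈ ∅
  x = 7: [0↦0, 1↦0, 2↦1, 3↦3, 4↦6, 5↦10, 6↦4, 7↦10, 8↦6, 9↦3, 10↦1]  zeros at y ∈ {0, 1}
  x = 8: [0↦9, 1↦4, 2↦2, 3↦3, 4↦7, 5↦3, 6↦2, 7↦4, 8↦9, 9↦6, 10↦6]  zeros at y ∈ ∅
  x = 9: [0↦3, 1↦0, 2↦2, 3↦9, 4↦10, 5↦5, 6↦5, 7↦10, 8↦9, 9↦2, 10↦0]  zeros at y ∈ {1, 10}
  x = 10: [0↦9, 1↦4, 2↦6, 3↦4, 4↦9, 5↦10, 6↦7, 7↦0, 8↦0, 9↦7, 10↦10]  zeros at y ∈ {7, 8}
Collecting zeros: affine points = {(1, 0), (3, 0), (4, 1), (4, 3), (5, 9), (7, 0), (7, 1), (9, 1), (9, 10), (10, 7), (10, 8)}.
Total count |C(F_11)_aff| = 11.


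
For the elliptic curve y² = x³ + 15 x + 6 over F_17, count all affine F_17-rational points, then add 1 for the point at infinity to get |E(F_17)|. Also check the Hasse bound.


Affine points = {(5, 6), (5, 11), (8, 3), (8, 14), (10, 0), (13, 1), (13, 16), (14, 6), (14, 11), (15, 6), (15, 11)}; affine count = 11; |E(F_17)| = 12.

Discriminant check: Δ ∝ 4a³ + 27b² = 4·15³ + 27·6² = 4·3375 + 27·36 ≡ 5 (mod 17). Nonzero ⇒ E is nonsingular.
For each x ∈ F_17, compute rhs = x³ + 15·x + 6 mod 17, then count y ∈ F_17 with y² ≡ rhs.
  x = 0: rhs = 6, matching y values: none (0 points).
  x = 1: rhs = 5, matching y values: none (0 points).
  x = 2: rhs = 10, matching y values: none (0 points).
  x = 3: rhs = 10, matching y values: none (0 points).
  x = 4: rhs = 11, matching y values: none (0 points).
  x = 5: rhs = 2, matching y values: 6, 11 (2 points).
  x = 6: rhs = 6, matching y values: none (0 points).
  x = 7: rhs = 12, matching y values: none (0 points).
  x = 8: rhs = 9, matching y values: 3, 14 (2 points).
  x = 9: rhs = 3, matching y values: none (0 points).
  x = 10: rhs = 0, matching y values: 0 (1 points).
  x = 11: rhs = 6, matching y values: none (0 points).
  x = 12: rhs = 10, matching y values: none (0 points).
  x = 13: rhs = 1, matching y values: 1, 16 (2 points).
  x = 14: rhs = 2, matching y values: 6, 11 (2 points).
  x = 15: rhs = 2, matching y values: 6, 11 (2 points).
  x = 16: rhs = 7, matching y values: none (0 points).
Total affine count: 11.
Full point count |E(F_17)| = 11 + 1 = 12.
Hasse bound: |12 − (17+1)| = |-6| = 6 ≤ 2√17 ≈ 8.2462 ✓.


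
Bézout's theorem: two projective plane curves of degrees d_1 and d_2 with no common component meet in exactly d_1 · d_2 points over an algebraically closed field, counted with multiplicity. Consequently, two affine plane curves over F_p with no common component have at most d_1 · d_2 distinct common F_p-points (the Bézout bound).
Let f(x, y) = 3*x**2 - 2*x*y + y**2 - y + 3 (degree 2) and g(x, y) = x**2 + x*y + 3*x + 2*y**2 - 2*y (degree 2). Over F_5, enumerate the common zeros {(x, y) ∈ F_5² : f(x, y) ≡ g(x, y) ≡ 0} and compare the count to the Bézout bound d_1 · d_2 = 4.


Common zeros: {(2, 0)}; count = 1; Bézout bound = 4.

deg(f) = 2, deg(g) = 2, so Bézout bound = 4.
Scan x ∈ F_5. For each x, list the y ∈ F_5 with f(x, y) ≡ 0 and those with g(x, y) ≡ 0 (mod 5); the common zeros in that column are the intersection.
  x = 0: f ≡ 0 at y ∈ {2, 4}; g ≡ 0 at y ∈ {0, 1}; common: ∅.
  x = 1: f ≡ 0 at y ∈ {4}; g ≡ 0 at y ∈ {1, 2}; common: ∅.
  x = 2: f ≡ 0 at y ∈ {0}; g ≡ 0 at y ∈ {0}; common: {0}.
  x = 3: f ≡ 0 at y ∈ {0, 2}; g ≡ 0 at y ∈ ∅; common: ∅.
  x = 4: f ≡ 0 at y ∈ ∅; g ≡ 0 at y ∈ {2}; common: ∅.
Collecting: common zeros = {(2, 0)}, so the count is 1.
Comparison with the Bézout bound: 1 ≤ 4 = deg(f)·deg(g), as expected for curves with no common component (the affine F_5-count falls short of the bound because intersections may lie at infinity, over extension fields, or carry multiplicity).


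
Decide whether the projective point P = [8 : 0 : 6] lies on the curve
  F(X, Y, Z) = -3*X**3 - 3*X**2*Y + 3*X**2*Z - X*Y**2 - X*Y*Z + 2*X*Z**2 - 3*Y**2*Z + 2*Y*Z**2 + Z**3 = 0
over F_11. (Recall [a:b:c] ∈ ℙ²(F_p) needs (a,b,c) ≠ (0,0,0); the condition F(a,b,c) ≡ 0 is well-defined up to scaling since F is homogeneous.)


F(8,0,6) ≡ 1 (mod 11); P is NOT on the curve.

Evaluate F(8, 0, 6) term-by-term (mod 11).
  -3*X**3 ↦ -3·512·1·1 = -1536
  -3*X**2*Y ↦ -3·64·0·1 = 0
  3*X**2*Z ↦ 3·64·1·6 = 1152
  -X*Y**2 ↦ -1·8·0·1 = 0
  -X*Y*Z ↦ -1·8·0·6 = 0
  2*X*Z**2 ↦ 2·8·1·36 = 576
  -3*Y**2*Z ↦ -3·1·0·6 = 0
  2*Y*Z**2 ↦ 2·1·0·36 = 0
  Z**3 ↦ 1·1·1·216 = 216
Sum: F(8, 0, 6) = (-1536) + (0) + (1152) + (0) + (0) + (576) + (0) + (0) + (216) = 408.
Reducing mod 11: 408 ≡ 1 (mod 11).
Since F(a, b, c) ≡ 1 ≠ 0 (mod 11), P does NOT lie on the curve.


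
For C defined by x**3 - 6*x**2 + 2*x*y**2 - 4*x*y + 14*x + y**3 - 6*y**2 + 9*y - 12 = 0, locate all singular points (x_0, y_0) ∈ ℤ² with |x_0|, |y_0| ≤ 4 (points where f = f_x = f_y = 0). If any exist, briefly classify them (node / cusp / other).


Singular points: {(2, 1)}; classification: cusp.

Compute partial derivatives:
  f_x = 3*x**2 - 12*x + 2*y**2 - 4*y + 14.
  f_y = 4*x*y - 4*x + 3*y**2 - 12*y + 9.
Scan x_0 ∈ {−4, ..., 4}. For each x_0, f_y(x_0, y) is a polynomial in y; find its integer roots y ∈ {−4, ..., 4}, then test f_x and f at those candidates.
  x = -4: f_y(-4, y) = 3*y**2 - 28*y + 25; vanishes at y ∈ {1}. (-4, 1): f_x = 108 ≠ 0.
  x = -3: f_y(-3, y) = 3*y**2 - 24*y + 21; vanishes at y ∈ {1}. (-3, 1): f_x = 75 ≠ 0.
  x = -2: f_y(-2, y) = 3*y**2 - 20*y + 17; vanishes at y ∈ {1}. (-2, 1): f_x = 48 ≠ 0.
  x = -1: f_y(-1, y) = 3*y**2 - 16*y + 13; vanishes at y ∈ {1}. (-1, 1): f_x = 27 ≠ 0.
  x = 0: f_y(0, y) = 3*y**2 - 12*y + 9; vanishes at y ∈ {1, 3}. (0, 1): f_x = 12 ≠ 0; (0, 3): f_x = 20 ≠ 0.
  x = 1: f_y(1, y) = 3*y**2 - 8*y + 5; vanishes at y ∈ {1}. (1, 1): f_x = 3 ≠ 0.
  x = 2: f_y(2, y) = 3*y**2 - 4*y + 1; vanishes at y ∈ {1}. (2, 1): f_x = 0, f = 0 — SINGULAR.
  x = 3: f_y(3, y) = 3*y**2 - 3; vanishes at y ∈ {-1, 1}. (3, -1): f_x = 11 ≠ 0; (3, 1): f_x = 3 ≠ 0.
  x = 4: f_y(4, y) = 3*y**2 + 4*y - 7; vanishes at y ∈ {1}. (4, 1): f_x = 12 ≠ 0.
Only singular point on the grid: (2, 1).
Classify: substitute x = 2 + u, y = 1 + v and expand: f = u**3 + 2*u*v**2 + v**3 + v**2.
No constant or linear terms (consistent with a singular point). Quadratic part: v**2. Cubic part: u**3 + 2*u*v**2 + v**3.
The quadratic part v**2 is a perfect square, so there is a single (double) tangent line v = 0, i.e. y = 1. Restricting the cubic part to that line (v = 0) leaves u**3 ≠ 0, so f is not divisible by v and the branch is v² ≈ -u**3 to lowest order — this is a cusp.
Classification: cusp.


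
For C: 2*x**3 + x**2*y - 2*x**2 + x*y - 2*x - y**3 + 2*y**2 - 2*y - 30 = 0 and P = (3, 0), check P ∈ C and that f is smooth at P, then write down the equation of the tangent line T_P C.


Tangent line at P: 40*x + 10*y - 120 = 0.

Step 1: f(3, 0) = 0, so P lies on C.
Step 2: partial derivatives
  f_x(x, y) = 6*x**2 + 2*x*y - 4*x + y - 2, f_y(x, y) = x**2 + x - 3*y**2 + 4*y - 2.
  f_x(P) = 40, f_y(P) = 10 (gradient nonzero, so P is smooth).
Step 3: tangent line at P: 40·(x − 3) + 10·(y − 0) = 0.
Expanding: 40*x + 10*y - 120 = 0.


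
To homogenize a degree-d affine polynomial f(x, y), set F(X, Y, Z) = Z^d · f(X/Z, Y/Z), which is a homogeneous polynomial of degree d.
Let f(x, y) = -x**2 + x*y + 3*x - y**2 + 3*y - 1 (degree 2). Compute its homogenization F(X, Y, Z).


F(X, Y, Z) = -X**2 + X*Y + 3*X*Z - Y**2 + 3*Y*Z - Z**2

deg(f) = 2.
Substitute x = X/Z, y = Y/Z into f, then multiply by Z^2.
  monomial -1·x^2·y^0 ↦ -1·X^2·Y^0·Z^0.
  monomial 1·x^1·y^1 ↦ 1·X^1·Y^1·Z^0.
  monomial 3·x^1·y^0 ↦ 3·X^1·Y^0·Z^1.
  monomial -1·x^0·y^2 ↦ -1·X^0·Y^2·Z^0.
  monomial 3·x^0·y^1 ↦ 3·X^0·Y^1·Z^1.
  monomial -1·x^0·y^0 ↦ -1·X^0·Y^0·Z^2.
Collecting: F(X, Y, Z) = -X**2 + X*Y + 3*X*Z - Y**2 + 3*Y*Z - Z**2.


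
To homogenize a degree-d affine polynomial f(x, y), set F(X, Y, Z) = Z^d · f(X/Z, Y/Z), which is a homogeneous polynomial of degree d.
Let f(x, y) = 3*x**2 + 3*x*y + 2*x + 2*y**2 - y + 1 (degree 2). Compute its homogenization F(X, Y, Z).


F(X, Y, Z) = 3*X**2 + 3*X*Y + 2*X*Z + 2*Y**2 - Y*Z + Z**2

deg(f) = 2.
Substitute x = X/Z, y = Y/Z into f, then multiply by Z^2.
  monomial 3·x^2·y^0 ↦ 3·X^2·Y^0·Z^0.
  monomial 3·x^1·y^1 ↦ 3·X^1·Y^1·Z^0.
  monomial 2·x^1·y^0 ↦ 2·X^1·Y^0·Z^1.
  monomial 2·x^0·y^2 ↦ 2·X^0·Y^2·Z^0.
  monomial -1·x^0·y^1 ↦ -1·X^0·Y^1·Z^1.
  monomial 1·x^0·y^0 ↦ 1·X^0·Y^0·Z^2.
Collecting: F(X, Y, Z) = 3*X**2 + 3*X*Y + 2*X*Z + 2*Y**2 - Y*Z + Z**2.


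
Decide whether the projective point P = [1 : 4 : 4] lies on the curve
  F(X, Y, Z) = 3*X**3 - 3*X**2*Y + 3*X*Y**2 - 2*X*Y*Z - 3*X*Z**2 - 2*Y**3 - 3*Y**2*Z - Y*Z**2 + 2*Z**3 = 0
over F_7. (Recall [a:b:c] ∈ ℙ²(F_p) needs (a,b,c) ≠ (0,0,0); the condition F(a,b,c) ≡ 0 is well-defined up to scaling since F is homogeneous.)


F(1,4,4) ≡ 4 (mod 7); P is NOT on the curve.

Evaluate F(1, 4, 4) term-by-term (mod 7).
  3*X**3 ↦ 3·1·1·1 = 3
  -3*X**2*Y ↦ -3·1·4·1 = -12
  3*X*Y**2 ↦ 3·1·16·1 = 48
  -2*X*Y*Z ↦ -2·1·4·4 = -32
  -3*X*Z**2 ↦ -3·1·1·16 = -48
  -2*Y**3 ↦ -2·1·64·1 = -128
  -3*Y**2*Z ↦ -3·1·16·4 = -192
  -Y*Z**2 ↦ -1·1·4·16 = -64
  2*Z**3 ↦ 2·1·1·64 = 128
Sum: F(1, 4, 4) = (3) + (-12) + (48) + (-32) + (-48) + (-128) + (-192) + (-64) + (128) = -297.
Reducing mod 7: -297 ≡ 4 (mod 7).
Since F(a, b, c) ≡ 4 ≠ 0 (mod 7), P does NOT lie on the curve.


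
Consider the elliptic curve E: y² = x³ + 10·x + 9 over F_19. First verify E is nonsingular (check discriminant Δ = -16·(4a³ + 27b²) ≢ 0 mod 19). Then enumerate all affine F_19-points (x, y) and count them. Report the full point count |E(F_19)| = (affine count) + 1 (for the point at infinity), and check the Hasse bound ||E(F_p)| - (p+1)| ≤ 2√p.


Affine points = {(0, 3), (0, 16), (1, 1), (1, 18), (3, 3), (3, 16), (6, 0), (7, 2), (7, 17), (9, 7), (9, 12), (10, 8), (10, 11), (11, 5), (11, 14), (14, 9), (14, 10), (15, 0), (16, 3), (16, 16), (17, 0), (18, 6), (18, 13)}; affine count = 23; |E(F_19)| = 24.

Discriminant check: Δ ∝ 4a³ + 27b² = 4·10³ + 27·9² = 4·1000 + 27·81 ≡ 12 (mod 19). Nonzero ⇒ E is nonsingular.
For each x ∈ F_19, compute rhs = x³ + 10·x + 9 mod 19, then count y ∈ F_19 with y² ≡ rhs.
  x = 0: rhs = 9, matching y values: 3, 16 (2 points).
  x = 1: rhs = 1, matching y values: 1, 18 (2 points).
  x = 2: rhs = 18, matching y values: none (0 points).
  x = 3: rhs = 9, matching y values: 3, 16 (2 points).
  x = 4: rhs = 18, matching y values: none (0 points).
  x = 5: rhs = 13, matching y values: none (0 points).
  x = 6: rhs = 0, matching y values: 0 (1 points).
  x = 7: rhs = 4, matching y values: 2, 17 (2 points).
  x = 8: rhs = 12, matching y values: none (0 points).
  x = 9: rhs = 11, matching y values: 7, 12 (2 points).
  x = 10: rhs = 7, matching y values: 8, 11 (2 points).
  x = 11: rhs = 6, matching y values: 5, 14 (2 points).
  x = 12: rhs = 14, matching y values: none (0 points).
  x = 13: rhs = 18, matching y values: none (0 points).
  x = 14: rhs = 5, matching y values: 9, 10 (2 points).
  x = 15: rhs = 0, matching y values: 0 (1 points).
  x = 16: rhs = 9, matching y values: 3, 16 (2 points).
  x = 17: rhs = 0, matching y values: 0 (1 points).
  x = 18: rhs = 17, matching y values: 6, 13 (2 points).
Total affine count: 23.
Full point count |E(F_19)| = 23 + 1 = 24.
Hasse bound: |24 − (19+1)| = |4| = 4 ≤ 2√19 ≈ 8.7178 ✓.


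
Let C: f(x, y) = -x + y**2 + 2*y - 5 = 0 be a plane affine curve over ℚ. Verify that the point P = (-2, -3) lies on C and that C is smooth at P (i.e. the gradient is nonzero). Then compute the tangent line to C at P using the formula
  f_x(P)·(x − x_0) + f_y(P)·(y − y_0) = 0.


Tangent line at P: -x - 4*y - 14 = 0.

Step 1: f(-2, -3) = 0, so P lies on C.
Step 2: partial derivatives
  f_x(x, y) = -1, f_y(x, y) = 2*y + 2.
  f_x(P) = -1, f_y(P) = -4 (gradient nonzero, so P is smooth).
Step 3: tangent line at P: -1·(x − -2) + -4·(y − -3) = 0.
Expanding: -x - 4*y - 14 = 0.


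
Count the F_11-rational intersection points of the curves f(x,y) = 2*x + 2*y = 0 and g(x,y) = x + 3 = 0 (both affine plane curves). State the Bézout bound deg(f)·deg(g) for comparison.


Common zeros: {(8, 3)}; count = 1; Bézout bound = 1.

deg(f) = 1, deg(g) = 1, so Bézout bound = 1.
Scan x ∈ F_11. For each x, list the y ∈ F_11 with f(x, y) ≡ 0 and those with g(x, y) ≡ 0 (mod 11); the common zeros in that column are the intersection.
  x = 0: f ≡ 0 at y ∈ {0}; g ≡ 0 at y ∈ ∅; common: ∅.
  x = 1: f ≡ 0 at y ∈ {10}; g ≡ 0 at y ∈ ∅; common: ∅.
  x = 2: f ≡ 0 at y ∈ {9}; g ≡ 0 at y ∈ ∅; common: ∅.
  x = 3: f ≡ 0 at y ∈ {8}; g ≡ 0 at y ∈ ∅; common: ∅.
  x = 4: f ≡ 0 at y ∈ {7}; g ≡ 0 at y ∈ ∅; common: ∅.
  x = 5: f ≡ 0 at y ∈ {6}; g ≡ 0 at y ∈ ∅; common: ∅.
  x = 6: f ≡ 0 at y ∈ {5}; g ≡ 0 at y ∈ ∅; common: ∅.
  x = 7: f ≡ 0 at y ∈ {4}; g ≡ 0 at y ∈ ∅; common: ∅.
  x = 8: f ≡ 0 at y ∈ {3}; g ≡ 0 at y ∈ {0, 1, 2, 3, 4, 5, 6, 7, 8, 9, 10}; common: {3}.
  x = 9: f ≡ 0 at y ∈ {2}; g ≡ 0 at y ∈ ∅; common: ∅.
  x = 10: f ≡ 0 at y ∈ {1}; g ≡ 0 at y ∈ ∅; common: ∅.
Collecting: common zeros = {(8, 3)}, so the count is 1.
Comparison with the Bézout bound: 1 ≤ 1 = deg(f)·deg(g), as expected for curves with no common component (the bound is attained).


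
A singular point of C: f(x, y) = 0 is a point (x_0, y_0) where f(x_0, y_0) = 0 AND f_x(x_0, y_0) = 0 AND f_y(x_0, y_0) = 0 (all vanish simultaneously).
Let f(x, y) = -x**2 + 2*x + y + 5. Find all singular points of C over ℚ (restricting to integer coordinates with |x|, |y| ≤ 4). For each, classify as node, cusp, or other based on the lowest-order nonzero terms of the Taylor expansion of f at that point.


No singular points in the scanned grid; C is smooth there.

Compute partial derivatives:
  f_x = 2 - 2*x.
  f_y = 1.
f_y = 1 is a nonzero constant, so f_y never vanishes: no point (x, y) can satisfy f = f_x = f_y = 0. In particular no (x, y) ∈ {−4, ..., 4}² is singular; the curve is smooth.
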